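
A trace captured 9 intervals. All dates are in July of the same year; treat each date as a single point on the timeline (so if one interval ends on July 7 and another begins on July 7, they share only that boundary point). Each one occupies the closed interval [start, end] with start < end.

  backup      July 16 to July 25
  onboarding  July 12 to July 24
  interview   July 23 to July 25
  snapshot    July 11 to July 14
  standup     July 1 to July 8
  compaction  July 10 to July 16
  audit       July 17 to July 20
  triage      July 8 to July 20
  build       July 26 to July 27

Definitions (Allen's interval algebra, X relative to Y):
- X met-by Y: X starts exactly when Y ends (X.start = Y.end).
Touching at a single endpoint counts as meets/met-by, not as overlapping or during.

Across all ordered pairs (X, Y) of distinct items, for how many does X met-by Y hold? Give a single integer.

2

Checking all 72 ordered pairs for relation 'met-by'; matching pairs in alphabetical order:
(backup, compaction): backup met-by compaction ✓
(triage, standup): triage met-by standup ✓
Count: 2.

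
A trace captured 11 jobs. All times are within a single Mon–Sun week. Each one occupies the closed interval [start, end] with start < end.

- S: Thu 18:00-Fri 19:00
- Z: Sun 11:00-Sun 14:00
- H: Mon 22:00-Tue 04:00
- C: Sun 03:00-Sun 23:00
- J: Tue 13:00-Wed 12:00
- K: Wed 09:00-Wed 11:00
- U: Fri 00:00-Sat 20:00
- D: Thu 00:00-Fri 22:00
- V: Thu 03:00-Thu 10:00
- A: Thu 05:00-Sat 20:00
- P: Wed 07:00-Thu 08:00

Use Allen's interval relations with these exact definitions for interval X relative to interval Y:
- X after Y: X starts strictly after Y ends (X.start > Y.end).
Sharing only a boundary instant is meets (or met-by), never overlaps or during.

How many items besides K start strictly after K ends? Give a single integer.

Target K = [Wed 09:00, Wed 11:00].
A [Thu 05:00, Sat 20:00] → after → counts.
C [Sun 03:00, Sun 23:00] → after → counts.
D [Thu 00:00, Fri 22:00] → after → counts.
H [Mon 22:00, Tue 04:00] → before → no.
J [Tue 13:00, Wed 12:00] → contains → no.
P [Wed 07:00, Thu 08:00] → contains → no.
S [Thu 18:00, Fri 19:00] → after → counts.
U [Fri 00:00, Sat 20:00] → after → counts.
V [Thu 03:00, Thu 10:00] → after → counts.
Z [Sun 11:00, Sun 14:00] → after → counts.
Total: 7.

7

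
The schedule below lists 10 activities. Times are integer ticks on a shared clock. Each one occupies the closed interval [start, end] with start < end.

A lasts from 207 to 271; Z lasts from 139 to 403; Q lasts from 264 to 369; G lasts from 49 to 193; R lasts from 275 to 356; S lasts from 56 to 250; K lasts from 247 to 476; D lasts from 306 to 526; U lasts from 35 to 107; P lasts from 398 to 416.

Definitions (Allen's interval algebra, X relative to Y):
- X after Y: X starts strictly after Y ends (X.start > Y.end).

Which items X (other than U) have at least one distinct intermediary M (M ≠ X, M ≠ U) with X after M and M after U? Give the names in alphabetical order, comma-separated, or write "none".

D, P, R

Target U = [35, 107].
Intermediaries M with M after U: A, D, K, P, Q, R, Z.
Via A — items with X after A: D, P, R.
Via D — items with X after D: none.
Via K — items with X after K: none.
Via P — items with X after P: none.
Via Q — items with X after Q: P.
Via R — items with X after R: P.
Via Z — items with X after Z: none.
Union: D, P, R.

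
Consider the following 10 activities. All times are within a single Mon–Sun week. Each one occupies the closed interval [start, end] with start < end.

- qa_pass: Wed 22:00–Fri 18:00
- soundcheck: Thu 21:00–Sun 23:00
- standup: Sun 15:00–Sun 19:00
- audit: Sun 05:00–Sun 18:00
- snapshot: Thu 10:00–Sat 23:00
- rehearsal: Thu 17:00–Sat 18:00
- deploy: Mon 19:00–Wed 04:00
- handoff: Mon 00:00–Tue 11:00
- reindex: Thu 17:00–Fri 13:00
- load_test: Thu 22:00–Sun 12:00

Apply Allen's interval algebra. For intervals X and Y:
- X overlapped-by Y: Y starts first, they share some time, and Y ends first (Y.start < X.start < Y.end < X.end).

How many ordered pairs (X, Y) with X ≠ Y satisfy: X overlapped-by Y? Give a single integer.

13

Checking all 90 ordered pairs for relation 'overlapped-by'; matching pairs in alphabetical order:
(audit, load_test): audit overlapped-by load_test ✓
(deploy, handoff): deploy overlapped-by handoff ✓
(load_test, qa_pass): load_test overlapped-by qa_pass ✓
(load_test, rehearsal): load_test overlapped-by rehearsal ✓
(load_test, reindex): load_test overlapped-by reindex ✓
(load_test, snapshot): load_test overlapped-by snapshot ✓
(rehearsal, qa_pass): rehearsal overlapped-by qa_pass ✓
(snapshot, qa_pass): snapshot overlapped-by qa_pass ✓
(soundcheck, qa_pass): soundcheck overlapped-by qa_pass ✓
(soundcheck, rehearsal): soundcheck overlapped-by rehearsal ✓
(soundcheck, reindex): soundcheck overlapped-by reindex ✓
(soundcheck, snapshot): soundcheck overlapped-by snapshot ✓
(standup, audit): standup overlapped-by audit ✓
Count: 13.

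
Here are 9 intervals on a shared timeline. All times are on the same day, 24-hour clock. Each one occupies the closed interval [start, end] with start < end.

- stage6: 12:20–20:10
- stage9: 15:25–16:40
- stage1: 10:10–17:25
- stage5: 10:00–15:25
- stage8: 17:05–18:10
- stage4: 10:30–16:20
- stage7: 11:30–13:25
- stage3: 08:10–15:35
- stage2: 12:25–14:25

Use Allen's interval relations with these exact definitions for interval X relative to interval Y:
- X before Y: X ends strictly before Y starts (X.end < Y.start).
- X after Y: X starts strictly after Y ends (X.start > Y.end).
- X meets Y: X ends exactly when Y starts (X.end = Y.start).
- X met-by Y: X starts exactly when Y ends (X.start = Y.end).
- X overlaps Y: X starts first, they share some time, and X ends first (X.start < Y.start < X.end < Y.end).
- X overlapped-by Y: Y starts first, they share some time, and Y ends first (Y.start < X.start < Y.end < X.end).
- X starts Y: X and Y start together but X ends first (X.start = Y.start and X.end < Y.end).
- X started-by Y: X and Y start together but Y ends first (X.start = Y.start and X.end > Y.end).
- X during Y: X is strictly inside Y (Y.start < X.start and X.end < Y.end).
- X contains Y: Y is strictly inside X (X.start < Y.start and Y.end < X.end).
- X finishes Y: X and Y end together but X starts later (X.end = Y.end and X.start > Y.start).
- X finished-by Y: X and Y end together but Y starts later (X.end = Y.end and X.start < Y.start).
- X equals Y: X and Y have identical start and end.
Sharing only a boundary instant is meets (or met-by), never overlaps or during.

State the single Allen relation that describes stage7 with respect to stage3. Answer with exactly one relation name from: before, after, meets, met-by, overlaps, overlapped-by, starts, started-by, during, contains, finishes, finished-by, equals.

during

stage7 = [11:30, 13:25]; stage3 = [08:10, 15:35].
Compare endpoints: stage7.start > stage3.start, stage7.start < stage3.end, stage7.end > stage3.start, stage7.end < stage3.end.
That pattern is 'during'.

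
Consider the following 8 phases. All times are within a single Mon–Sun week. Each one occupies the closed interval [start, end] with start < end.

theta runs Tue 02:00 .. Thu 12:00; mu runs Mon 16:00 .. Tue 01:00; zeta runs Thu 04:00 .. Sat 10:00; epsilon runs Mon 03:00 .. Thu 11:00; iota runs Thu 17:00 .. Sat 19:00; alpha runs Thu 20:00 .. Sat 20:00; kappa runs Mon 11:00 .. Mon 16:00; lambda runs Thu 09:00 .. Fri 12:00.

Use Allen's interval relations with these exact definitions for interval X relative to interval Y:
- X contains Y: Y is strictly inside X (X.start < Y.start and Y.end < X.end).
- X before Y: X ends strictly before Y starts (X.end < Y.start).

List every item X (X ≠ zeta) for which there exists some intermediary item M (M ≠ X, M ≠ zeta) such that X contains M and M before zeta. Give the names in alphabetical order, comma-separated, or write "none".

epsilon

Target zeta = [Thu 04:00, Sat 10:00].
Intermediaries M with M before zeta: kappa, mu.
Via kappa — items with X contains kappa: epsilon.
Via mu — items with X contains mu: epsilon.
Union: epsilon.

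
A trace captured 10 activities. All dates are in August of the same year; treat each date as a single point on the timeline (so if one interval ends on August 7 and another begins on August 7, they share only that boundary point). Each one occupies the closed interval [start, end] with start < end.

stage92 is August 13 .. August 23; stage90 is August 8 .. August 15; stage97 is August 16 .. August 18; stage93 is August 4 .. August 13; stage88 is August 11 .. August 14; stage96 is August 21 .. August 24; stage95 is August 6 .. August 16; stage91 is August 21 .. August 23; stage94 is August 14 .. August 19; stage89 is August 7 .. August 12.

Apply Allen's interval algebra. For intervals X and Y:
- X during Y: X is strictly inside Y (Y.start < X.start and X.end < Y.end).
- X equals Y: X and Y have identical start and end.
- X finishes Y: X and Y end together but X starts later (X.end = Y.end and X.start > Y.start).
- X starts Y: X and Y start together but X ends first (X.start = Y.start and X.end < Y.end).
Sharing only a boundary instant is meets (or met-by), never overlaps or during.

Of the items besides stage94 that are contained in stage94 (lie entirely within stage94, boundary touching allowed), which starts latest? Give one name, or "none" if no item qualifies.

Target stage94 = [August 14, August 19].
stage88 [August 11, August 14] → meets → excluded.
stage89 [August 7, August 12] → before → excluded.
stage90 [August 8, August 15] → overlaps → excluded.
stage91 [August 21, August 23] → after → excluded.
stage92 [August 13, August 23] → contains → excluded.
stage93 [August 4, August 13] → before → excluded.
stage95 [August 6, August 16] → overlaps → excluded.
stage96 [August 21, August 24] → after → excluded.
stage97 [August 16, August 18] → during → candidate.
Among candidates, latest start is August 16 → stage97.

stage97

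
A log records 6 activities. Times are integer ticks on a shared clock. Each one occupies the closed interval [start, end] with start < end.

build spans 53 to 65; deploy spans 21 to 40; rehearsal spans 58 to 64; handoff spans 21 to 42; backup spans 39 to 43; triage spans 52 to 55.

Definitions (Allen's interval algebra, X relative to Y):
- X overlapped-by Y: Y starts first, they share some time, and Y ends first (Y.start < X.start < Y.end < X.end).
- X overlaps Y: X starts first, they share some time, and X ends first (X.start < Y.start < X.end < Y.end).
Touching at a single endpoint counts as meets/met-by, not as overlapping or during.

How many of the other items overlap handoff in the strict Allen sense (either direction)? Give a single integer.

Target handoff = [21, 42].
backup [39, 43] → overlapped-by → counts.
build [53, 65] → after → no.
deploy [21, 40] → starts → no.
rehearsal [58, 64] → after → no.
triage [52, 55] → after → no.
Total: 1.

1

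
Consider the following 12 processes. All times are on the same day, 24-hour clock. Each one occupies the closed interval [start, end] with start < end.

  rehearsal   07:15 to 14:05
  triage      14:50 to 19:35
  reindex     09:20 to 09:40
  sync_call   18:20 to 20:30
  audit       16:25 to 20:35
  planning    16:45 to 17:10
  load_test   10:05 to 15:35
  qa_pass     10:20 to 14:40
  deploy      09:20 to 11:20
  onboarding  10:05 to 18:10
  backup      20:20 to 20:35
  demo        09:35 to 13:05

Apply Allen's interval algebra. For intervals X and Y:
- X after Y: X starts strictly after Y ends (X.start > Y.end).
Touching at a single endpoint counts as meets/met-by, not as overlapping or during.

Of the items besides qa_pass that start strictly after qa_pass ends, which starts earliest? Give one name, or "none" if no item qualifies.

Target qa_pass = [10:20, 14:40].
audit [16:25, 20:35] → after → candidate.
backup [20:20, 20:35] → after → candidate.
demo [09:35, 13:05] → overlaps → excluded.
deploy [09:20, 11:20] → overlaps → excluded.
load_test [10:05, 15:35] → contains → excluded.
onboarding [10:05, 18:10] → contains → excluded.
planning [16:45, 17:10] → after → candidate.
rehearsal [07:15, 14:05] → overlaps → excluded.
reindex [09:20, 09:40] → before → excluded.
sync_call [18:20, 20:30] → after → candidate.
triage [14:50, 19:35] → after → candidate.
Among candidates, earliest start is 14:50 → triage.

triage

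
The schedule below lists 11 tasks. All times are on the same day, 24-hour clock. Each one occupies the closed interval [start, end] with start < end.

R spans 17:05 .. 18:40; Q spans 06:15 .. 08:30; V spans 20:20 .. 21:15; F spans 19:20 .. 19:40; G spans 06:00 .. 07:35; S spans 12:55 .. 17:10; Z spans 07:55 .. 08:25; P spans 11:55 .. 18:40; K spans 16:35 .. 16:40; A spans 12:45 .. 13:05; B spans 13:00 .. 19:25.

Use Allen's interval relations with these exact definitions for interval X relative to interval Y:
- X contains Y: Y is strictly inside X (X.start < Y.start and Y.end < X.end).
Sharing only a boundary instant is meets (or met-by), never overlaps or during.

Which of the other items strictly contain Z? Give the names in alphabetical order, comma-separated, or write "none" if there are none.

Q

Target Z = [07:55, 08:25].
A [12:45, 13:05] → after → no.
B [13:00, 19:25] → after → no.
F [19:20, 19:40] → after → no.
G [06:00, 07:35] → before → no.
K [16:35, 16:40] → after → no.
P [11:55, 18:40] → after → no.
Q [06:15, 08:30] → contains → yes.
R [17:05, 18:40] → after → no.
S [12:55, 17:10] → after → no.
V [20:20, 21:15] → after → no.
Result: Q.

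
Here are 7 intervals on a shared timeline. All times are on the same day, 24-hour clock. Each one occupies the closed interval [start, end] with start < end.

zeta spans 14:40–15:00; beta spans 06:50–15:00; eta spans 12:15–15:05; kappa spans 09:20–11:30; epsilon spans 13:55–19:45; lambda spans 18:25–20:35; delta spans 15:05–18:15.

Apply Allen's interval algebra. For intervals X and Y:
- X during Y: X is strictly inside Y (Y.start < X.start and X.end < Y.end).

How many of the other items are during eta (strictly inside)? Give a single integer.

1

Target eta = [12:15, 15:05].
beta [06:50, 15:00] → overlaps → no.
delta [15:05, 18:15] → met-by → no.
epsilon [13:55, 19:45] → overlapped-by → no.
kappa [09:20, 11:30] → before → no.
lambda [18:25, 20:35] → after → no.
zeta [14:40, 15:00] → during → counts.
Total: 1.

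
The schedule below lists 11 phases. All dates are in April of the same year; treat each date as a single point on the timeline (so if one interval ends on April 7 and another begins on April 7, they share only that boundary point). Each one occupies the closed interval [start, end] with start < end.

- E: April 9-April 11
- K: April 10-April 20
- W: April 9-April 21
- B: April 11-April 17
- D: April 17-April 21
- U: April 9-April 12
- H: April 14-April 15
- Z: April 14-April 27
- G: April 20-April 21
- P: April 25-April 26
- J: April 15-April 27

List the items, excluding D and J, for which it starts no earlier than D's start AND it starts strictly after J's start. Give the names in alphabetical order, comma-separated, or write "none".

Conditions: its start is no earlier than D's start (X.start >= April 17) AND its start is strictly after J's start (X.start > April 15).
B: start April 11 >= April 17? ✗; start April 11 > April 15? ✗ → no.
E: start April 9 >= April 17? ✗; start April 9 > April 15? ✗ → no.
G: start April 20 >= April 17? ✓; start April 20 > April 15? ✓ → yes.
H: start April 14 >= April 17? ✗; start April 14 > April 15? ✗ → no.
K: start April 10 >= April 17? ✗; start April 10 > April 15? ✗ → no.
P: start April 25 >= April 17? ✓; start April 25 > April 15? ✓ → yes.
U: start April 9 >= April 17? ✗; start April 9 > April 15? ✗ → no.
W: start April 9 >= April 17? ✗; start April 9 > April 15? ✗ → no.
Z: start April 14 >= April 17? ✗; start April 14 > April 15? ✗ → no.
Result: G, P.

G, P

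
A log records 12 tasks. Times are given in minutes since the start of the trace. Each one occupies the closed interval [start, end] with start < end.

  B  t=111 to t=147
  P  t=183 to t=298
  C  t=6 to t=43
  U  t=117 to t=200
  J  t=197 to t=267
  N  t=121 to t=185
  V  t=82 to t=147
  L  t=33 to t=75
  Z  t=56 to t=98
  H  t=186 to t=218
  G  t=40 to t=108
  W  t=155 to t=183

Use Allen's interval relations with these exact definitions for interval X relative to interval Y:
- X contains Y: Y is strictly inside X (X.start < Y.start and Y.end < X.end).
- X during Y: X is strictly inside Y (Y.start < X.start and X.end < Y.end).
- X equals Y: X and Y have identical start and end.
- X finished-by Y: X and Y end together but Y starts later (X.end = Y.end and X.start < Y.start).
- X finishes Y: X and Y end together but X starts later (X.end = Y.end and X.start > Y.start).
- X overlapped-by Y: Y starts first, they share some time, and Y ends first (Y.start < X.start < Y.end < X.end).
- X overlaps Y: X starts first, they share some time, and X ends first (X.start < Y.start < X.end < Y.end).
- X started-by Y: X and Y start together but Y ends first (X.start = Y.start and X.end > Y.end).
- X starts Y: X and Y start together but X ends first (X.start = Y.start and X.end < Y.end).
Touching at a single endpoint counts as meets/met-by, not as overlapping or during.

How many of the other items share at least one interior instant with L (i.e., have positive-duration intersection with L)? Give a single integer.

3

Target L = [t=33, t=75].
B [t=111, t=147] → after → no.
C [t=6, t=43] → overlaps → counts.
G [t=40, t=108] → overlapped-by → counts.
H [t=186, t=218] → after → no.
J [t=197, t=267] → after → no.
N [t=121, t=185] → after → no.
P [t=183, t=298] → after → no.
U [t=117, t=200] → after → no.
V [t=82, t=147] → after → no.
W [t=155, t=183] → after → no.
Z [t=56, t=98] → overlapped-by → counts.
Total: 3.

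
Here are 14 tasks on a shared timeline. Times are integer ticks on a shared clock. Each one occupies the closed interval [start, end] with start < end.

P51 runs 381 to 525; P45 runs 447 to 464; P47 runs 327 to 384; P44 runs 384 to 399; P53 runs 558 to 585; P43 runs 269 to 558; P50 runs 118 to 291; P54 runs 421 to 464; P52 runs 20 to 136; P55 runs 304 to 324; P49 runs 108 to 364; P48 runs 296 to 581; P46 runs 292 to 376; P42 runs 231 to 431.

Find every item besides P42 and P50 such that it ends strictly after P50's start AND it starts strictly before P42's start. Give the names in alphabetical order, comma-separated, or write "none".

Conditions: its end is strictly after P50's start (X.end > 118) AND its start is strictly before P42's start (X.start < 231).
P43: end 558 > 118? ✓; start 269 < 231? ✗ → no.
P44: end 399 > 118? ✓; start 384 < 231? ✗ → no.
P45: end 464 > 118? ✓; start 447 < 231? ✗ → no.
P46: end 376 > 118? ✓; start 292 < 231? ✗ → no.
P47: end 384 > 118? ✓; start 327 < 231? ✗ → no.
P48: end 581 > 118? ✓; start 296 < 231? ✗ → no.
P49: end 364 > 118? ✓; start 108 < 231? ✓ → yes.
P51: end 525 > 118? ✓; start 381 < 231? ✗ → no.
P52: end 136 > 118? ✓; start 20 < 231? ✓ → yes.
P53: end 585 > 118? ✓; start 558 < 231? ✗ → no.
P54: end 464 > 118? ✓; start 421 < 231? ✗ → no.
P55: end 324 > 118? ✓; start 304 < 231? ✗ → no.
Result: P49, P52.

P49, P52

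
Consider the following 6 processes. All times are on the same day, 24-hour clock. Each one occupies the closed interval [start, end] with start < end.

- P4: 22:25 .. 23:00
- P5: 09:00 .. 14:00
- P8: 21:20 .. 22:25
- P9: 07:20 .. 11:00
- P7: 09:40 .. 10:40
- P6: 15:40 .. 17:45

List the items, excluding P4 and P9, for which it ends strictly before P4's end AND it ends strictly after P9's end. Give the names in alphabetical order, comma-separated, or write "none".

Conditions: its end is strictly before P4's end (X.end < 23:00) AND its end is strictly after P9's end (X.end > 11:00).
P5: end 14:00 < 23:00? ✓; end 14:00 > 11:00? ✓ → yes.
P6: end 17:45 < 23:00? ✓; end 17:45 > 11:00? ✓ → yes.
P7: end 10:40 < 23:00? ✓; end 10:40 > 11:00? ✗ → no.
P8: end 22:25 < 23:00? ✓; end 22:25 > 11:00? ✓ → yes.
Result: P5, P6, P8.

P5, P6, P8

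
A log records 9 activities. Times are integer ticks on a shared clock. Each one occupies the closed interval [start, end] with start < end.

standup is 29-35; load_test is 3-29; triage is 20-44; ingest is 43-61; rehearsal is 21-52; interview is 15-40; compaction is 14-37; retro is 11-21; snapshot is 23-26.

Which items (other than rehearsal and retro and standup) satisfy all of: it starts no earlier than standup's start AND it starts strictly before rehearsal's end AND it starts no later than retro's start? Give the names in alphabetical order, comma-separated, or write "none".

none

Conditions: its start is no earlier than standup's start (X.start >= 29) AND its start is strictly before rehearsal's end (X.start < 52) AND its start is no later than retro's start (X.start <= 11).
compaction: start 14 >= 29? ✗; start 14 < 52? ✓; start 14 <= 11? ✗ → no.
ingest: start 43 >= 29? ✓; start 43 < 52? ✓; start 43 <= 11? ✗ → no.
interview: start 15 >= 29? ✗; start 15 < 52? ✓; start 15 <= 11? ✗ → no.
load_test: start 3 >= 29? ✗; start 3 < 52? ✓; start 3 <= 11? ✓ → no.
snapshot: start 23 >= 29? ✗; start 23 < 52? ✓; start 23 <= 11? ✗ → no.
triage: start 20 >= 29? ✗; start 20 < 52? ✓; start 20 <= 11? ✗ → no.
Result: none.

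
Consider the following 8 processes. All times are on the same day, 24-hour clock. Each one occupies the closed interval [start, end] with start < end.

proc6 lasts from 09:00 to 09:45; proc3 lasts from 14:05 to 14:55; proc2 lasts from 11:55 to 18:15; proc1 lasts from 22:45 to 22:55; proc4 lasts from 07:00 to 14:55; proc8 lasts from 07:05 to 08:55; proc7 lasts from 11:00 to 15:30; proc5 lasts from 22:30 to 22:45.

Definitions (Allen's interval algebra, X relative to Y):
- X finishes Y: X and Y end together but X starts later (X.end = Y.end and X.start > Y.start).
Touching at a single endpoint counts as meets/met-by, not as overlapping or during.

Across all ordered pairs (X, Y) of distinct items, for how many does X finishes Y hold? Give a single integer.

Checking all 56 ordered pairs for relation 'finishes'; matching pairs in alphabetical order:
(proc3, proc4): proc3 finishes proc4 ✓
Count: 1.

1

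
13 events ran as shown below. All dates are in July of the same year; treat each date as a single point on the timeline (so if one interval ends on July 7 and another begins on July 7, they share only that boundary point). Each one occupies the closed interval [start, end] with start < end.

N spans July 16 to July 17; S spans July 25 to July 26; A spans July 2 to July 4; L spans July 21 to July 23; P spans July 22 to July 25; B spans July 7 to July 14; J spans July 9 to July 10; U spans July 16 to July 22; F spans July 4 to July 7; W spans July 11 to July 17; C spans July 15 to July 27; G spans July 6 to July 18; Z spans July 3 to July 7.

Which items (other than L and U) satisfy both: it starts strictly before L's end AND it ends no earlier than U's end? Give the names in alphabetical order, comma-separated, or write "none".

Conditions: its start is strictly before L's end (X.start < July 23) AND its end is no earlier than U's end (X.end >= July 22).
A: start July 2 < July 23? ✓; end July 4 >= July 22? ✗ → no.
B: start July 7 < July 23? ✓; end July 14 >= July 22? ✗ → no.
C: start July 15 < July 23? ✓; end July 27 >= July 22? ✓ → yes.
F: start July 4 < July 23? ✓; end July 7 >= July 22? ✗ → no.
G: start July 6 < July 23? ✓; end July 18 >= July 22? ✗ → no.
J: start July 9 < July 23? ✓; end July 10 >= July 22? ✗ → no.
N: start July 16 < July 23? ✓; end July 17 >= July 22? ✗ → no.
P: start July 22 < July 23? ✓; end July 25 >= July 22? ✓ → yes.
S: start July 25 < July 23? ✗; end July 26 >= July 22? ✓ → no.
W: start July 11 < July 23? ✓; end July 17 >= July 22? ✗ → no.
Z: start July 3 < July 23? ✓; end July 7 >= July 22? ✗ → no.
Result: C, P.

C, P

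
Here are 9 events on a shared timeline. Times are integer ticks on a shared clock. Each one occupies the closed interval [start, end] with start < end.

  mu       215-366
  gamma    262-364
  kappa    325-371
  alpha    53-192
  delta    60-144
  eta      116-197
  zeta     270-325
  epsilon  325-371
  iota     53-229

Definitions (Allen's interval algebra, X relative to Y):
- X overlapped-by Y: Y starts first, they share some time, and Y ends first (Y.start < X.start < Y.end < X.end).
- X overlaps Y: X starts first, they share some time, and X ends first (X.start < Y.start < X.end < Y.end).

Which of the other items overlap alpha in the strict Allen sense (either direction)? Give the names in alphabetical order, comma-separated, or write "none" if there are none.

eta

Target alpha = [53, 192].
delta [60, 144] → during → no.
epsilon [325, 371] → after → no.
eta [116, 197] → overlapped-by → yes.
gamma [262, 364] → after → no.
iota [53, 229] → started-by → no.
kappa [325, 371] → after → no.
mu [215, 366] → after → no.
zeta [270, 325] → after → no.
Result: eta.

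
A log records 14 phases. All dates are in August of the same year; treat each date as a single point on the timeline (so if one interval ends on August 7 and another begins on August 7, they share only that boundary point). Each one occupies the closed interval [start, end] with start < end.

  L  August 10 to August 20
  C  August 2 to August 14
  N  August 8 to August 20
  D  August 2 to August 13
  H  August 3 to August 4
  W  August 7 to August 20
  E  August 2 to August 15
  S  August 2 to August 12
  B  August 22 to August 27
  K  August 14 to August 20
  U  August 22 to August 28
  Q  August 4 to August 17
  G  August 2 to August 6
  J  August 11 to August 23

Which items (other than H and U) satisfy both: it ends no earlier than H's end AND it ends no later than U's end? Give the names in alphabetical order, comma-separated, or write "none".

Conditions: its end is no earlier than H's end (X.end >= August 4) AND its end is no later than U's end (X.end <= August 28).
B: end August 27 >= August 4? ✓; end August 27 <= August 28? ✓ → yes.
C: end August 14 >= August 4? ✓; end August 14 <= August 28? ✓ → yes.
D: end August 13 >= August 4? ✓; end August 13 <= August 28? ✓ → yes.
E: end August 15 >= August 4? ✓; end August 15 <= August 28? ✓ → yes.
G: end August 6 >= August 4? ✓; end August 6 <= August 28? ✓ → yes.
J: end August 23 >= August 4? ✓; end August 23 <= August 28? ✓ → yes.
K: end August 20 >= August 4? ✓; end August 20 <= August 28? ✓ → yes.
L: end August 20 >= August 4? ✓; end August 20 <= August 28? ✓ → yes.
N: end August 20 >= August 4? ✓; end August 20 <= August 28? ✓ → yes.
Q: end August 17 >= August 4? ✓; end August 17 <= August 28? ✓ → yes.
S: end August 12 >= August 4? ✓; end August 12 <= August 28? ✓ → yes.
W: end August 20 >= August 4? ✓; end August 20 <= August 28? ✓ → yes.
Result: B, C, D, E, G, J, K, L, N, Q, S, W.

B, C, D, E, G, J, K, L, N, Q, S, W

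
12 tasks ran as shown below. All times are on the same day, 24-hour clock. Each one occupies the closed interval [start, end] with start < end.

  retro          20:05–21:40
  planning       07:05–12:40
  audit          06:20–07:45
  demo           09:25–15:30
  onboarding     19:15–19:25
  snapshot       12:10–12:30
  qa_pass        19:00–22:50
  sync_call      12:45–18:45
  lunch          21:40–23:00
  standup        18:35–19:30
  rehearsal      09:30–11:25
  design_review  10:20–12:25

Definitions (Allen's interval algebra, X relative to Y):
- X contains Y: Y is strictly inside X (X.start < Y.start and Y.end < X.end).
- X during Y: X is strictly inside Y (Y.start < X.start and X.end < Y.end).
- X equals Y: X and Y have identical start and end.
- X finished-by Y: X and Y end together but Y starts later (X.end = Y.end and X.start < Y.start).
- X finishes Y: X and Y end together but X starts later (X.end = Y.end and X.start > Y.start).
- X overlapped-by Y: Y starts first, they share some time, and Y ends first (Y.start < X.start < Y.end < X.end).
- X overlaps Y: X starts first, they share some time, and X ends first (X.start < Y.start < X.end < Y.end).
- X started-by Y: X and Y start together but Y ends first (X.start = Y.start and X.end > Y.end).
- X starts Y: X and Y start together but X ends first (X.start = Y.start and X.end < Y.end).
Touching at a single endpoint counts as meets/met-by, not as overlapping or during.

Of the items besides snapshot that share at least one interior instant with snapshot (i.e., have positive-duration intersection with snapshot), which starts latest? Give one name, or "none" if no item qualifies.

Target snapshot = [12:10, 12:30].
audit [06:20, 07:45] → before → excluded.
demo [09:25, 15:30] → contains → candidate.
design_review [10:20, 12:25] → overlaps → candidate.
lunch [21:40, 23:00] → after → excluded.
onboarding [19:15, 19:25] → after → excluded.
planning [07:05, 12:40] → contains → candidate.
qa_pass [19:00, 22:50] → after → excluded.
rehearsal [09:30, 11:25] → before → excluded.
retro [20:05, 21:40] → after → excluded.
standup [18:35, 19:30] → after → excluded.
sync_call [12:45, 18:45] → after → excluded.
Among candidates, latest start is 10:20 → design_review.

design_review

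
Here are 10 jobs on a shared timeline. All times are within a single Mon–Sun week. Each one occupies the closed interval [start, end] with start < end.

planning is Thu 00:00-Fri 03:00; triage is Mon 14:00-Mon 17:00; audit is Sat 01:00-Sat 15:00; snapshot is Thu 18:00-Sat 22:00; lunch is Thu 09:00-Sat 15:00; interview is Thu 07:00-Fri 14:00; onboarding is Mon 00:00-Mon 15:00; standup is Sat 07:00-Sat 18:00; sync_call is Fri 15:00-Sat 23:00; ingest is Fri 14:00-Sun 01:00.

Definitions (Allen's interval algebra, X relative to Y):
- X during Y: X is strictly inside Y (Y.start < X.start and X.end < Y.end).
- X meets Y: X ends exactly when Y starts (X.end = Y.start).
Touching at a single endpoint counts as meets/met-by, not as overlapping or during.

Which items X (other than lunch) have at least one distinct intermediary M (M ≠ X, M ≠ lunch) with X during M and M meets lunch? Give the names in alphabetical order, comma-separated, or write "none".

none

Target lunch = [Thu 09:00, Sat 15:00].
Intermediaries M with M meets lunch: none.
Union: none.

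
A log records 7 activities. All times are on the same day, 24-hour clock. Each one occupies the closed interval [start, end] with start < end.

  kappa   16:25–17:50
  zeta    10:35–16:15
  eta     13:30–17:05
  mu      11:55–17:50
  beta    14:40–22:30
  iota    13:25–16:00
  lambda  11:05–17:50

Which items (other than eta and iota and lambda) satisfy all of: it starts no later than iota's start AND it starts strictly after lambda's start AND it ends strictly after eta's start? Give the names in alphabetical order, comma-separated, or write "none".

mu

Conditions: its start is no later than iota's start (X.start <= 13:25) AND its start is strictly after lambda's start (X.start > 11:05) AND its end is strictly after eta's start (X.end > 13:30).
beta: start 14:40 <= 13:25? ✗; start 14:40 > 11:05? ✓; end 22:30 > 13:30? ✓ → no.
kappa: start 16:25 <= 13:25? ✗; start 16:25 > 11:05? ✓; end 17:50 > 13:30? ✓ → no.
mu: start 11:55 <= 13:25? ✓; start 11:55 > 11:05? ✓; end 17:50 > 13:30? ✓ → yes.
zeta: start 10:35 <= 13:25? ✓; start 10:35 > 11:05? ✗; end 16:15 > 13:30? ✓ → no.
Result: mu.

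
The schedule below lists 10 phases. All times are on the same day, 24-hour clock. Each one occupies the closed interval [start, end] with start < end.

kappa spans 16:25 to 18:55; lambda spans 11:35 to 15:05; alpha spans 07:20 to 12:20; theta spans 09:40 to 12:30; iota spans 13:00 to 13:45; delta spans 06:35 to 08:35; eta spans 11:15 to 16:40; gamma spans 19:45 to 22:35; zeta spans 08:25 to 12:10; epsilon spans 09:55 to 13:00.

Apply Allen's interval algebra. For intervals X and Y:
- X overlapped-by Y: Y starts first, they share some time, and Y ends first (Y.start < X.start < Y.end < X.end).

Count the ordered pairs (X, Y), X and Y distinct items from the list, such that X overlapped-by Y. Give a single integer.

16

Checking all 90 ordered pairs for relation 'overlapped-by'; matching pairs in alphabetical order:
(alpha, delta): alpha overlapped-by delta ✓
(epsilon, alpha): epsilon overlapped-by alpha ✓
(epsilon, theta): epsilon overlapped-by theta ✓
(epsilon, zeta): epsilon overlapped-by zeta ✓
(eta, alpha): eta overlapped-by alpha ✓
(eta, epsilon): eta overlapped-by epsilon ✓
(eta, theta): eta overlapped-by theta ✓
(eta, zeta): eta overlapped-by zeta ✓
(kappa, eta): kappa overlapped-by eta ✓
(lambda, alpha): lambda overlapped-by alpha ✓
(lambda, epsilon): lambda overlapped-by epsilon ✓
(lambda, theta): lambda overlapped-by theta ✓
(lambda, zeta): lambda overlapped-by zeta ✓
(theta, alpha): theta overlapped-by alpha ✓
(theta, zeta): theta overlapped-by zeta ✓
(zeta, delta): zeta overlapped-by delta ✓
Count: 16.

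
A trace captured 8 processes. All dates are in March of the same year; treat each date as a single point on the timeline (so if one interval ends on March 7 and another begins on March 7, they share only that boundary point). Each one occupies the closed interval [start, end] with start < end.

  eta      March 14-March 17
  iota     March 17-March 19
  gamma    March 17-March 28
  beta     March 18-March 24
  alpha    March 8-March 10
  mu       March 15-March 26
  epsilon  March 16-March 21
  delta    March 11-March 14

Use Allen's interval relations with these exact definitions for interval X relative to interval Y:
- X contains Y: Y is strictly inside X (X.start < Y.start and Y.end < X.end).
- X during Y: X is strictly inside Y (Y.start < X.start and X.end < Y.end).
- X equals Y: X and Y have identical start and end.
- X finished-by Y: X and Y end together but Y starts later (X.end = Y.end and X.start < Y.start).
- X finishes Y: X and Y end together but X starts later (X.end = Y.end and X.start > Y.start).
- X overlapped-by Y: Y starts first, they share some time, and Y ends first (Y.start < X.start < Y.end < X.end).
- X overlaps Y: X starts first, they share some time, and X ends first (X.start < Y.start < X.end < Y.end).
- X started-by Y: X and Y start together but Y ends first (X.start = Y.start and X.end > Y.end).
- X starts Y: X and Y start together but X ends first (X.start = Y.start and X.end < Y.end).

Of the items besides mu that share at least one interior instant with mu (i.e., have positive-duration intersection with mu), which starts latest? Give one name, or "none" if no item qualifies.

Target mu = [March 15, March 26].
alpha [March 8, March 10] → before → excluded.
beta [March 18, March 24] → during → candidate.
delta [March 11, March 14] → before → excluded.
epsilon [March 16, March 21] → during → candidate.
eta [March 14, March 17] → overlaps → candidate.
gamma [March 17, March 28] → overlapped-by → candidate.
iota [March 17, March 19] → during → candidate.
Among candidates, latest start is March 18 → beta.

beta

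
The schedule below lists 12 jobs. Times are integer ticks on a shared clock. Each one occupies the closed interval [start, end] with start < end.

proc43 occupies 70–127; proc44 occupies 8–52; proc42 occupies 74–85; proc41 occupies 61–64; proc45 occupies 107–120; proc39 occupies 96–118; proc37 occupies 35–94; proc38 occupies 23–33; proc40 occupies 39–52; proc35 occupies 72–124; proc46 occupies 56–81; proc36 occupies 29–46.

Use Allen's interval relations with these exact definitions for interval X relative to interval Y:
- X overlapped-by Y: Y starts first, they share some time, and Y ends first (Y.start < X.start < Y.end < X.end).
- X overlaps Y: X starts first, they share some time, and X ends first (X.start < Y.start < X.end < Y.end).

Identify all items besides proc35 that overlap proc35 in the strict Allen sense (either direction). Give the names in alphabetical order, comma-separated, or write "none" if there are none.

Target proc35 = [72, 124].
proc36 [29, 46] → before → no.
proc37 [35, 94] → overlaps → yes.
proc38 [23, 33] → before → no.
proc39 [96, 118] → during → no.
proc40 [39, 52] → before → no.
proc41 [61, 64] → before → no.
proc42 [74, 85] → during → no.
proc43 [70, 127] → contains → no.
proc44 [8, 52] → before → no.
proc45 [107, 120] → during → no.
proc46 [56, 81] → overlaps → yes.
Result: proc37, proc46.

proc37, proc46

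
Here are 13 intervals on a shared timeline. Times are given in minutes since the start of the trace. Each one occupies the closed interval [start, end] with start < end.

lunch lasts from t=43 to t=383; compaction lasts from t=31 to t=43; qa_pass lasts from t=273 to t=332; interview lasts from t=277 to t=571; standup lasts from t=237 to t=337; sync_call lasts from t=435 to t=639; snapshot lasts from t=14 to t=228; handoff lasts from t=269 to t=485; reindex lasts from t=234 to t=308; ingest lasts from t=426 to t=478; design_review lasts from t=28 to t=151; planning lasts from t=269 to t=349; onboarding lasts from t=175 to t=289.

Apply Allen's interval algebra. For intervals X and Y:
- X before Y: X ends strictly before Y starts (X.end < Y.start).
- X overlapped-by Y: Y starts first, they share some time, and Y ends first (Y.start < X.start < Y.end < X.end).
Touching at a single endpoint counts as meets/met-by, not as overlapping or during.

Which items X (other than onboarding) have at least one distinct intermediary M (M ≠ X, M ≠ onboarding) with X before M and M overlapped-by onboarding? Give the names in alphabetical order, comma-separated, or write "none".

compaction, design_review, snapshot

Target onboarding = [t=175, t=289].
Intermediaries M with M overlapped-by onboarding: handoff, interview, planning, qa_pass, reindex, standup.
Via handoff — items with X before handoff: compaction, design_review, snapshot.
Via interview — items with X before interview: compaction, design_review, snapshot.
Via planning — items with X before planning: compaction, design_review, snapshot.
Via qa_pass — items with X before qa_pass: compaction, design_review, snapshot.
Via reindex — items with X before reindex: compaction, design_review, snapshot.
Via standup — items with X before standup: compaction, design_review, snapshot.
Union: compaction, design_review, snapshot.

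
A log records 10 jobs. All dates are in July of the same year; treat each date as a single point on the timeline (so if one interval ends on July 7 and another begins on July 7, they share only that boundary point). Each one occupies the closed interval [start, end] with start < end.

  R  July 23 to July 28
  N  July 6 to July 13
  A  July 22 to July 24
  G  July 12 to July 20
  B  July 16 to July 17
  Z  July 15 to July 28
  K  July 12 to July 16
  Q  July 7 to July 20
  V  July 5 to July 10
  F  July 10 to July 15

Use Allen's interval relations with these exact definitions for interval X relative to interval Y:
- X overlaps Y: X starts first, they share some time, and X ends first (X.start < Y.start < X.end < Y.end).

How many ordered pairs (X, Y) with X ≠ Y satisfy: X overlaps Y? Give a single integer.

Checking all 90 ordered pairs for relation 'overlaps'; matching pairs in alphabetical order:
(A, R): A overlaps R ✓
(F, G): F overlaps G ✓
(F, K): F overlaps K ✓
(G, Z): G overlaps Z ✓
(K, Z): K overlaps Z ✓
(N, F): N overlaps F ✓
(N, G): N overlaps G ✓
(N, K): N overlaps K ✓
(N, Q): N overlaps Q ✓
(Q, Z): Q overlaps Z ✓
(V, N): V overlaps N ✓
(V, Q): V overlaps Q ✓
Count: 12.

12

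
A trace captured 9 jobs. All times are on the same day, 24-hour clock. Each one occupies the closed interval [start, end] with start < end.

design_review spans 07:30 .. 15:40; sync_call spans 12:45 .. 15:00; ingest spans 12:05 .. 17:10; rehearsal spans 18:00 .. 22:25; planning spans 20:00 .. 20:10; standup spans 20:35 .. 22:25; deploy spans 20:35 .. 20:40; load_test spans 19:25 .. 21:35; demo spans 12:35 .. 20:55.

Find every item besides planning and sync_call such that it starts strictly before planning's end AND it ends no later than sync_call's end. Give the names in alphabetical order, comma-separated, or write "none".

none

Conditions: its start is strictly before planning's end (X.start < 20:10) AND its end is no later than sync_call's end (X.end <= 15:00).
demo: start 12:35 < 20:10? ✓; end 20:55 <= 15:00? ✗ → no.
deploy: start 20:35 < 20:10? ✗; end 20:40 <= 15:00? ✗ → no.
design_review: start 07:30 < 20:10? ✓; end 15:40 <= 15:00? ✗ → no.
ingest: start 12:05 < 20:10? ✓; end 17:10 <= 15:00? ✗ → no.
load_test: start 19:25 < 20:10? ✓; end 21:35 <= 15:00? ✗ → no.
rehearsal: start 18:00 < 20:10? ✓; end 22:25 <= 15:00? ✗ → no.
standup: start 20:35 < 20:10? ✗; end 22:25 <= 15:00? ✗ → no.
Result: none.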